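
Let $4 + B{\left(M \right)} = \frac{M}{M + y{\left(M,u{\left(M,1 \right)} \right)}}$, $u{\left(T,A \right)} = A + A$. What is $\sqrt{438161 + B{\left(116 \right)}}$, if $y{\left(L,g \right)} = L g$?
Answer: $\frac{2 \sqrt{985854}}{3} \approx 661.93$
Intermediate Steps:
$u{\left(T,A \right)} = 2 A$
$B{\left(M \right)} = - \frac{11}{3}$ ($B{\left(M \right)} = -4 + \frac{M}{M + M 2 \cdot 1} = -4 + \frac{M}{M + M 2} = -4 + \frac{M}{M + 2 M} = -4 + \frac{M}{3 M} = -4 + \frac{1}{3 M} M = -4 + \frac{1}{3} = - \frac{11}{3}$)
$\sqrt{438161 + B{\left(116 \right)}} = \sqrt{438161 - \frac{11}{3}} = \sqrt{\frac{1314472}{3}} = \frac{2 \sqrt{985854}}{3}$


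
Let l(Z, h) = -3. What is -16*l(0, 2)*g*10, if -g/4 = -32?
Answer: 61440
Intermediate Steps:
g = 128 (g = -4*(-32) = 128)
-16*l(0, 2)*g*10 = -16*(-3*128)*10 = -(-6144)*10 = -16*(-3840) = 61440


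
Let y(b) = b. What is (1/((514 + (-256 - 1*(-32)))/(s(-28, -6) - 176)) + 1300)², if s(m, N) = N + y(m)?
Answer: 1419707041/841 ≈ 1.6881e+6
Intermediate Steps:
s(m, N) = N + m
(1/((514 + (-256 - 1*(-32)))/(s(-28, -6) - 176)) + 1300)² = (1/((514 + (-256 - 1*(-32)))/((-6 - 28) - 176)) + 1300)² = (1/((514 + (-256 + 32))/(-34 - 176)) + 1300)² = (1/((514 - 224)/(-210)) + 1300)² = (1/(290*(-1/210)) + 1300)² = (1/(-29/21) + 1300)² = (-21/29 + 1300)² = (37679/29)² = 1419707041/841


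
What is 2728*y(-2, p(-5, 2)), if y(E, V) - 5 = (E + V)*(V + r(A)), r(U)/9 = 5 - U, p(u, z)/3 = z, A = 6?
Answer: -19096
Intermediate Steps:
p(u, z) = 3*z
r(U) = 45 - 9*U (r(U) = 9*(5 - U) = 45 - 9*U)
y(E, V) = 5 + (-9 + V)*(E + V) (y(E, V) = 5 + (E + V)*(V + (45 - 9*6)) = 5 + (E + V)*(V + (45 - 54)) = 5 + (E + V)*(V - 9) = 5 + (E + V)*(-9 + V) = 5 + (-9 + V)*(E + V))
2728*y(-2, p(-5, 2)) = 2728*(5 + (3*2)² - 9*(-2) - 27*2 - 6*2) = 2728*(5 + 6² + 18 - 9*6 - 2*6) = 2728*(5 + 36 + 18 - 54 - 12) = 2728*(-7) = -19096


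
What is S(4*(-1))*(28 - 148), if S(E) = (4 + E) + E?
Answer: 480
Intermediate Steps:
S(E) = 4 + 2*E
S(4*(-1))*(28 - 148) = (4 + 2*(4*(-1)))*(28 - 148) = (4 + 2*(-4))*(-120) = (4 - 8)*(-120) = -4*(-120) = 480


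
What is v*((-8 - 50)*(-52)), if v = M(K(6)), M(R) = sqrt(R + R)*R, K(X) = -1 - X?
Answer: -21112*I*sqrt(14) ≈ -78994.0*I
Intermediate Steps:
M(R) = sqrt(2)*R**(3/2) (M(R) = sqrt(2*R)*R = (sqrt(2)*sqrt(R))*R = sqrt(2)*R**(3/2))
v = -7*I*sqrt(14) (v = sqrt(2)*(-1 - 1*6)**(3/2) = sqrt(2)*(-1 - 6)**(3/2) = sqrt(2)*(-7)**(3/2) = sqrt(2)*(-7*I*sqrt(7)) = -7*I*sqrt(14) ≈ -26.192*I)
v*((-8 - 50)*(-52)) = (-7*I*sqrt(14))*((-8 - 50)*(-52)) = (-7*I*sqrt(14))*(-58*(-52)) = -7*I*sqrt(14)*3016 = -21112*I*sqrt(14)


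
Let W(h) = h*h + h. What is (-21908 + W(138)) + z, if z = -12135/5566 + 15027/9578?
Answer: -36339694549/13327787 ≈ -2726.6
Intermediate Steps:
W(h) = h + h² (W(h) = h² + h = h + h²)
z = -8147187/13327787 (z = -12135*1/5566 + 15027*(1/9578) = -12135/5566 + 15027/9578 = -8147187/13327787 ≈ -0.61129)
(-21908 + W(138)) + z = (-21908 + 138*(1 + 138)) - 8147187/13327787 = (-21908 + 138*139) - 8147187/13327787 = (-21908 + 19182) - 8147187/13327787 = -2726 - 8147187/13327787 = -36339694549/13327787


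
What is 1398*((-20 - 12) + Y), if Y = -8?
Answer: -55920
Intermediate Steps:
1398*((-20 - 12) + Y) = 1398*((-20 - 12) - 8) = 1398*(-32 - 8) = 1398*(-40) = -55920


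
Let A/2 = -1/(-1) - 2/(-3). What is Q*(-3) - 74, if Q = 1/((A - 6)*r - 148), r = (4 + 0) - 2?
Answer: -34031/460 ≈ -73.980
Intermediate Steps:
r = 2 (r = 4 - 2 = 2)
A = 10/3 (A = 2*(-1/(-1) - 2/(-3)) = 2*(-1*(-1) - 2*(-1/3)) = 2*(1 + 2/3) = 2*(5/3) = 10/3 ≈ 3.3333)
Q = -3/460 (Q = 1/((10/3 - 6)*2 - 148) = 1/(-8/3*2 - 148) = 1/(-16/3 - 148) = 1/(-460/3) = -3/460 ≈ -0.0065217)
Q*(-3) - 74 = -3/460*(-3) - 74 = 9/460 - 74 = -34031/460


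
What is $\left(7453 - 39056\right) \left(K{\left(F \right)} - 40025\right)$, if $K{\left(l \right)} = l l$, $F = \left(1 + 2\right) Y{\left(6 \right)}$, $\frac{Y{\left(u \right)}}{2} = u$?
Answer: $1223952587$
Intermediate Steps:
$Y{\left(u \right)} = 2 u$
$F = 36$ ($F = \left(1 + 2\right) 2 \cdot 6 = 3 \cdot 12 = 36$)
$K{\left(l \right)} = l^{2}$
$\left(7453 - 39056\right) \left(K{\left(F \right)} - 40025\right) = \left(7453 - 39056\right) \left(36^{2} - 40025\right) = - 31603 \left(1296 - 40025\right) = \left(-31603\right) \left(-38729\right) = 1223952587$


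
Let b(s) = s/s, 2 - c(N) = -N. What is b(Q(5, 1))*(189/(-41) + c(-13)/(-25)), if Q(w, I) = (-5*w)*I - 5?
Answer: -4274/1025 ≈ -4.1698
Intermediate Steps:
c(N) = 2 + N (c(N) = 2 - (-1)*N = 2 + N)
Q(w, I) = -5 - 5*I*w (Q(w, I) = -5*I*w - 5 = -5 - 5*I*w)
b(s) = 1
b(Q(5, 1))*(189/(-41) + c(-13)/(-25)) = 1*(189/(-41) + (2 - 13)/(-25)) = 1*(189*(-1/41) - 11*(-1/25)) = 1*(-189/41 + 11/25) = 1*(-4274/1025) = -4274/1025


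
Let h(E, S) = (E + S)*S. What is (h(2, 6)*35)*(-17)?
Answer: -28560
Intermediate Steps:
h(E, S) = S*(E + S)
(h(2, 6)*35)*(-17) = ((6*(2 + 6))*35)*(-17) = ((6*8)*35)*(-17) = (48*35)*(-17) = 1680*(-17) = -28560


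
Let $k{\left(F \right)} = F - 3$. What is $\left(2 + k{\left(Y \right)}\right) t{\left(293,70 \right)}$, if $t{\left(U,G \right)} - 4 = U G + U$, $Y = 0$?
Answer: $-20807$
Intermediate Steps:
$t{\left(U,G \right)} = 4 + U + G U$ ($t{\left(U,G \right)} = 4 + \left(U G + U\right) = 4 + \left(G U + U\right) = 4 + \left(U + G U\right) = 4 + U + G U$)
$k{\left(F \right)} = -3 + F$
$\left(2 + k{\left(Y \right)}\right) t{\left(293,70 \right)} = \left(2 + \left(-3 + 0\right)\right) \left(4 + 293 + 70 \cdot 293\right) = \left(2 - 3\right) \left(4 + 293 + 20510\right) = \left(-1\right) 20807 = -20807$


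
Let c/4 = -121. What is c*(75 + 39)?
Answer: -55176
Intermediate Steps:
c = -484 (c = 4*(-121) = -484)
c*(75 + 39) = -484*(75 + 39) = -484*114 = -55176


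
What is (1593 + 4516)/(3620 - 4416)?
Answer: -6109/796 ≈ -7.6746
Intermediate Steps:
(1593 + 4516)/(3620 - 4416) = 6109/(-796) = 6109*(-1/796) = -6109/796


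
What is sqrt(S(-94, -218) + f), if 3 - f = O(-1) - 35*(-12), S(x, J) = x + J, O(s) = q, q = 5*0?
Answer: 27*I ≈ 27.0*I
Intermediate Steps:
q = 0
O(s) = 0
S(x, J) = J + x
f = -417 (f = 3 - (0 - 35*(-12)) = 3 - (0 + 420) = 3 - 1*420 = 3 - 420 = -417)
sqrt(S(-94, -218) + f) = sqrt((-218 - 94) - 417) = sqrt(-312 - 417) = sqrt(-729) = 27*I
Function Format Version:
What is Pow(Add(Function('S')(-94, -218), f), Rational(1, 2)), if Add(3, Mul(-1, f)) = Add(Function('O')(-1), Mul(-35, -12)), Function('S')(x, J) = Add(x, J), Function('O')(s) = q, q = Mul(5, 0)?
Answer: Mul(27, I) ≈ Mul(27.000, I)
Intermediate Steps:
q = 0
Function('O')(s) = 0
Function('S')(x, J) = Add(J, x)
f = -417 (f = Add(3, Mul(-1, Add(0, Mul(-35, -12)))) = Add(3, Mul(-1, Add(0, 420))) = Add(3, Mul(-1, 420)) = Add(3, -420) = -417)
Pow(Add(Function('S')(-94, -218), f), Rational(1, 2)) = Pow(Add(Add(-218, -94), -417), Rational(1, 2)) = Pow(Add(-312, -417), Rational(1, 2)) = Pow(-729, Rational(1, 2)) = Mul(27, I)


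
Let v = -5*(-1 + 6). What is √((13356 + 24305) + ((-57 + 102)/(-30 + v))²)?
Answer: 31*√4742/11 ≈ 194.07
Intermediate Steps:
v = -25 (v = -5*5 = -25)
√((13356 + 24305) + ((-57 + 102)/(-30 + v))²) = √((13356 + 24305) + ((-57 + 102)/(-30 - 25))²) = √(37661 + (45/(-55))²) = √(37661 + (45*(-1/55))²) = √(37661 + (-9/11)²) = √(37661 + 81/121) = √(4557062/121) = 31*√4742/11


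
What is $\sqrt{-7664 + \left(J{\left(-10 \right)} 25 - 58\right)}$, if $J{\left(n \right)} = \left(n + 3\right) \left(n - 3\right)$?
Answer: $i \sqrt{5447} \approx 73.804 i$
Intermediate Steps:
$J{\left(n \right)} = \left(-3 + n\right) \left(3 + n\right)$ ($J{\left(n \right)} = \left(3 + n\right) \left(-3 + n\right) = \left(-3 + n\right) \left(3 + n\right)$)
$\sqrt{-7664 + \left(J{\left(-10 \right)} 25 - 58\right)} = \sqrt{-7664 + \left(\left(-9 + \left(-10\right)^{2}\right) 25 - 58\right)} = \sqrt{-7664 + \left(\left(-9 + 100\right) 25 - 58\right)} = \sqrt{-7664 + \left(91 \cdot 25 - 58\right)} = \sqrt{-7664 + \left(2275 - 58\right)} = \sqrt{-7664 + 2217} = \sqrt{-5447} = i \sqrt{5447}$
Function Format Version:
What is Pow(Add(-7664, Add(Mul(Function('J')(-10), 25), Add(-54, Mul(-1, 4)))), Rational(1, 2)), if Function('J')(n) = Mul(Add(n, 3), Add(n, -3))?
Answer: Mul(I, Pow(5447, Rational(1, 2))) ≈ Mul(73.804, I)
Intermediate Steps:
Function('J')(n) = Mul(Add(-3, n), Add(3, n)) (Function('J')(n) = Mul(Add(3, n), Add(-3, n)) = Mul(Add(-3, n), Add(3, n)))
Pow(Add(-7664, Add(Mul(Function('J')(-10), 25), Add(-54, Mul(-1, 4)))), Rational(1, 2)) = Pow(Add(-7664, Add(Mul(Add(-9, Pow(-10, 2)), 25), Add(-54, Mul(-1, 4)))), Rational(1, 2)) = Pow(Add(-7664, Add(Mul(Add(-9, 100), 25), Add(-54, -4))), Rational(1, 2)) = Pow(Add(-7664, Add(Mul(91, 25), -58)), Rational(1, 2)) = Pow(Add(-7664, Add(2275, -58)), Rational(1, 2)) = Pow(Add(-7664, 2217), Rational(1, 2)) = Pow(-5447, Rational(1, 2)) = Mul(I, Pow(5447, Rational(1, 2)))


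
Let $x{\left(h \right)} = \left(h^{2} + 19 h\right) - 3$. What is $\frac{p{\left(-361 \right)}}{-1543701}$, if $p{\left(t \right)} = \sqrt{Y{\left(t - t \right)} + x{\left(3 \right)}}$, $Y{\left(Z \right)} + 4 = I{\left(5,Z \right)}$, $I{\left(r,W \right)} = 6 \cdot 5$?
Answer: $- \frac{\sqrt{89}}{1543701} \approx -6.1113 \cdot 10^{-6}$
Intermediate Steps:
$I{\left(r,W \right)} = 30$
$Y{\left(Z \right)} = 26$ ($Y{\left(Z \right)} = -4 + 30 = 26$)
$x{\left(h \right)} = -3 + h^{2} + 19 h$
$p{\left(t \right)} = \sqrt{89}$ ($p{\left(t \right)} = \sqrt{26 + \left(-3 + 3^{2} + 19 \cdot 3\right)} = \sqrt{26 + \left(-3 + 9 + 57\right)} = \sqrt{26 + 63} = \sqrt{89}$)
$\frac{p{\left(-361 \right)}}{-1543701} = \frac{\sqrt{89}}{-1543701} = \sqrt{89} \left(- \frac{1}{1543701}\right) = - \frac{\sqrt{89}}{1543701}$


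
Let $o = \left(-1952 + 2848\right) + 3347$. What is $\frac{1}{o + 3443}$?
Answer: $\frac{1}{7686} \approx 0.00013011$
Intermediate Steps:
$o = 4243$ ($o = 896 + 3347 = 4243$)
$\frac{1}{o + 3443} = \frac{1}{4243 + 3443} = \frac{1}{7686}$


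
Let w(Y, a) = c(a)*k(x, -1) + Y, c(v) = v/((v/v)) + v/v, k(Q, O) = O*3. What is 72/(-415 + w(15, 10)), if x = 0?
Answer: -72/433 ≈ -0.16628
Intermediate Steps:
k(Q, O) = 3*O
c(v) = 1 + v (c(v) = v/1 + 1 = v*1 + 1 = v + 1 = 1 + v)
w(Y, a) = -3 + Y - 3*a (w(Y, a) = (1 + a)*(3*(-1)) + Y = (1 + a)*(-3) + Y = (-3 - 3*a) + Y = -3 + Y - 3*a)
72/(-415 + w(15, 10)) = 72/(-415 + (-3 + 15 - 3*10)) = 72/(-415 + (-3 + 15 - 30)) = 72/(-415 - 18) = 72/(-433) = 72*(-1/433) = -72/433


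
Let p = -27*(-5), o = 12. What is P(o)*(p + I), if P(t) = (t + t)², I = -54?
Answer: 46656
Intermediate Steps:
p = 135
P(t) = 4*t² (P(t) = (2*t)² = 4*t²)
P(o)*(p + I) = (4*12²)*(135 - 54) = (4*144)*81 = 576*81 = 46656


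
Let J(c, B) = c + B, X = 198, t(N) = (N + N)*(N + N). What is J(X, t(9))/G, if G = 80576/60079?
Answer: 15680619/40288 ≈ 389.21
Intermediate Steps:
t(N) = 4*N**2 (t(N) = (2*N)*(2*N) = 4*N**2)
G = 80576/60079 (G = 80576*(1/60079) = 80576/60079 ≈ 1.3412)
J(c, B) = B + c
J(X, t(9))/G = (4*9**2 + 198)/(80576/60079) = (4*81 + 198)*(60079/80576) = (324 + 198)*(60079/80576) = 522*(60079/80576) = 15680619/40288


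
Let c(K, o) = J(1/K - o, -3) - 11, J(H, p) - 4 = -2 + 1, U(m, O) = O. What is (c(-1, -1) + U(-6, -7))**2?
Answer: 225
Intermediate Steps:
J(H, p) = 3 (J(H, p) = 4 + (-2 + 1) = 4 - 1 = 3)
c(K, o) = -8 (c(K, o) = 3 - 11 = -8)
(c(-1, -1) + U(-6, -7))**2 = (-8 - 7)**2 = (-15)**2 = 225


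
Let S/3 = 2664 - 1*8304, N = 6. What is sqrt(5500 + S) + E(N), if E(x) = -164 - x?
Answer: -170 + 2*I*sqrt(2855) ≈ -170.0 + 106.86*I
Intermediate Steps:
S = -16920 (S = 3*(2664 - 1*8304) = 3*(2664 - 8304) = 3*(-5640) = -16920)
sqrt(5500 + S) + E(N) = sqrt(5500 - 16920) + (-164 - 1*6) = sqrt(-11420) + (-164 - 6) = 2*I*sqrt(2855) - 170 = -170 + 2*I*sqrt(2855)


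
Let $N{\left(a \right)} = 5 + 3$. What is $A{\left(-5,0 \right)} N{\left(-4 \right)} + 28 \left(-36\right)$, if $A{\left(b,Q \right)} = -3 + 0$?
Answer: $-1032$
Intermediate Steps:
$A{\left(b,Q \right)} = -3$
$N{\left(a \right)} = 8$
$A{\left(-5,0 \right)} N{\left(-4 \right)} + 28 \left(-36\right) = \left(-3\right) 8 + 28 \left(-36\right) = -24 - 1008 = -1032$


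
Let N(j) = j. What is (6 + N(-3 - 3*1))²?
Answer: 0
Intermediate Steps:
(6 + N(-3 - 3*1))² = (6 + (-3 - 3*1))² = (6 + (-3 - 3))² = (6 - 6)² = 0² = 0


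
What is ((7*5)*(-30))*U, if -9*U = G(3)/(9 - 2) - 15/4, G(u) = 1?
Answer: -2525/6 ≈ -420.83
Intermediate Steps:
U = 101/252 (U = -(1/(9 - 2) - 15/4)/9 = -(1/7 - 15*¼)/9 = -(1*(⅐) - 15/4)/9 = -(⅐ - 15/4)/9 = -⅑*(-101/28) = 101/252 ≈ 0.40079)
((7*5)*(-30))*U = ((7*5)*(-30))*(101/252) = (35*(-30))*(101/252) = -1050*101/252 = -2525/6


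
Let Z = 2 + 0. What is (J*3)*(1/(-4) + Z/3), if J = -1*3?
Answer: -15/4 ≈ -3.7500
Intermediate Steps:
J = -3
Z = 2
(J*3)*(1/(-4) + Z/3) = (-3*3)*(1/(-4) + 2/3) = -9*(1*(-1/4) + 2*(1/3)) = -9*(-1/4 + 2/3) = -9*5/12 = -15/4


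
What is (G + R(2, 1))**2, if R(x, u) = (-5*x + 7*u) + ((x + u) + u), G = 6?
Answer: 49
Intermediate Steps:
R(x, u) = -4*x + 9*u (R(x, u) = (-5*x + 7*u) + ((u + x) + u) = (-5*x + 7*u) + (x + 2*u) = -4*x + 9*u)
(G + R(2, 1))**2 = (6 + (-4*2 + 9*1))**2 = (6 + (-8 + 9))**2 = (6 + 1)**2 = 7**2 = 49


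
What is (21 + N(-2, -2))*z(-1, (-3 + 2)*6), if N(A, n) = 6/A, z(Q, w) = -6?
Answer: -108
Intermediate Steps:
(21 + N(-2, -2))*z(-1, (-3 + 2)*6) = (21 + 6/(-2))*(-6) = (21 + 6*(-½))*(-6) = (21 - 3)*(-6) = 18*(-6) = -108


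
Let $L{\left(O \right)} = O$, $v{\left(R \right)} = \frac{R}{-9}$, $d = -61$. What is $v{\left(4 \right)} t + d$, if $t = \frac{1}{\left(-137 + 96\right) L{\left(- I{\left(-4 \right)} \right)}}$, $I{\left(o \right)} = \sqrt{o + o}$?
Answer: $-61 + \frac{i \sqrt{2}}{369} \approx -61.0 + 0.0038326 i$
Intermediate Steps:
$I{\left(o \right)} = \sqrt{2} \sqrt{o}$ ($I{\left(o \right)} = \sqrt{2 o} = \sqrt{2} \sqrt{o}$)
$v{\left(R \right)} = - \frac{R}{9}$ ($v{\left(R \right)} = R \left(- \frac{1}{9}\right) = - \frac{R}{9}$)
$t = - \frac{i \sqrt{2}}{164}$ ($t = \frac{1}{\left(-137 + 96\right) \left(- \sqrt{2} \sqrt{-4}\right)} = \frac{1}{\left(-41\right) \left(- \sqrt{2} \cdot 2 i\right)} = - \frac{1}{41 \left(- 2 i \sqrt{2}\right)} = - \frac{\frac{1}{4} i \sqrt{2}}{41} = - \frac{i \sqrt{2}}{164} \approx - 0.0086233 i$)
$v{\left(4 \right)} t + d = \left(- \frac{1}{9}\right) 4 \left(- \frac{i \sqrt{2}}{164}\right) - 61 = - \frac{4 \left(- \frac{i \sqrt{2}}{164}\right)}{9} - 61 = \frac{i \sqrt{2}}{369} - 61 = -61 + \frac{i \sqrt{2}}{369}$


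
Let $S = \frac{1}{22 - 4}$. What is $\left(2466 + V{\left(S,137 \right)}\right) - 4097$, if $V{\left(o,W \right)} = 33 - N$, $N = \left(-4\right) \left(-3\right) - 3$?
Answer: $-1607$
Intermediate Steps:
$S = \frac{1}{18} \approx 0.055556$
$N = 9$ ($N = 12 - 3 = 9$)
$V{\left(o,W \right)} = 24$ ($V{\left(o,W \right)} = 33 - 9 = 24$)
$\left(2466 + V{\left(S,137 \right)}\right) - 4097 = \left(2466 + 24\right) - 4097 = 2490 - 4097 = -1607$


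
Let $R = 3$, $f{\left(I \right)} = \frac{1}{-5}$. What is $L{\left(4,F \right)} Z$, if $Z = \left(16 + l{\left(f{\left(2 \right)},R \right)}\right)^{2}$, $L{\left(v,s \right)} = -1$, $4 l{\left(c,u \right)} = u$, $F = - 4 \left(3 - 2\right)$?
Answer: $- \frac{4489}{16} \approx -280.56$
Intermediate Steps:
$f{\left(I \right)} = - \frac{1}{5}$
$F = -4$ ($F = \left(-4\right) 1 = -4$)
$l{\left(c,u \right)} = \frac{u}{4}$
$Z = \frac{4489}{16}$ ($Z = \left(16 + \frac{1}{4} \cdot 3\right)^{2} = \left(16 + \frac{3}{4}\right)^{2} = \left(\frac{67}{4}\right)^{2} = \frac{4489}{16} \approx 280.56$)
$L{\left(4,F \right)} Z = \left(-1\right) \frac{4489}{16} = - \frac{4489}{16}$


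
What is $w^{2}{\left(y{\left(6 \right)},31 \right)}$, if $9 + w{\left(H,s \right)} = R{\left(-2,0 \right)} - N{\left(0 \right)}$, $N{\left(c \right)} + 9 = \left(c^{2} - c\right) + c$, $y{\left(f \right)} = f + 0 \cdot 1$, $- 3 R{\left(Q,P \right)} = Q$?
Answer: $\frac{4}{9} \approx 0.44444$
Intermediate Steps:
$R{\left(Q,P \right)} = - \frac{Q}{3}$
$y{\left(f \right)} = f$ ($y{\left(f \right)} = f + 0 = f$)
$N{\left(c \right)} = -9 + c^{2}$ ($N{\left(c \right)} = -9 + \left(\left(c^{2} - c\right) + c\right) = -9 + c^{2}$)
$w{\left(H,s \right)} = \frac{2}{3}$ ($w{\left(H,s \right)} = -9 - - \frac{29}{3} = -9 + \left(\frac{2}{3} - \left(-9 + 0\right)\right) = -9 + \left(\frac{2}{3} - -9\right) = -9 + \left(\frac{2}{3} + 9\right) = -9 + \frac{29}{3} = \frac{2}{3}$)
$w^{2}{\left(y{\left(6 \right)},31 \right)} = \left(\frac{2}{3}\right)^{2} = \frac{4}{9}$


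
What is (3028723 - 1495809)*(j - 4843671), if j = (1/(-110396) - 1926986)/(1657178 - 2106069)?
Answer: -183973928667933984886043/24777885418 ≈ -7.4249e+12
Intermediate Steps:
j = 212731546457/49555770836 (j = (-1/110396 - 1926986)/(-448891) = -212731546457/110396*(-1/448891) = 212731546457/49555770836 ≈ 4.2928)
(3028723 - 1495809)*(j - 4843671) = (3028723 - 1495809)*(212731546457/49555770836 - 4843671) = 1532914*(-240031637349432499/49555770836) = -183973928667933984886043/24777885418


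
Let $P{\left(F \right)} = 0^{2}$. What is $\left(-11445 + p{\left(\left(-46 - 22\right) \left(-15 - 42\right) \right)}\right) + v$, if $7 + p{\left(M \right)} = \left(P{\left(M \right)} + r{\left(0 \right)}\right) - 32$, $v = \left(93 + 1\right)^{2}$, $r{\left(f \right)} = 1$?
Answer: $-2647$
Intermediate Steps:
$P{\left(F \right)} = 0$
$v = 8836$ ($v = 94^{2} = 8836$)
$p{\left(M \right)} = -38$ ($p{\left(M \right)} = -7 + \left(\left(0 + 1\right) - 32\right) = -7 + \left(1 - 32\right) = -7 - 31 = -38$)
$\left(-11445 + p{\left(\left(-46 - 22\right) \left(-15 - 42\right) \right)}\right) + v = \left(-11445 - 38\right) + 8836 = -11483 + 8836 = -2647$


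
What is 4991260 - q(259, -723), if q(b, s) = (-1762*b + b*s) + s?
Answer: 5635598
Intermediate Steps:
q(b, s) = s - 1762*b + b*s
4991260 - q(259, -723) = 4991260 - (-723 - 1762*259 + 259*(-723)) = 4991260 - (-723 - 456358 - 187257) = 4991260 - 1*(-644338) = 4991260 + 644338 = 5635598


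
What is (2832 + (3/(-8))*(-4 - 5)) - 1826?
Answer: 8075/8 ≈ 1009.4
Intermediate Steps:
(2832 + (3/(-8))*(-4 - 5)) - 1826 = (2832 + (3*(-⅛))*(-9)) - 1826 = (2832 - 3/8*(-9)) - 1826 = (2832 + 27/8) - 1826 = 22683/8 - 1826 = 8075/8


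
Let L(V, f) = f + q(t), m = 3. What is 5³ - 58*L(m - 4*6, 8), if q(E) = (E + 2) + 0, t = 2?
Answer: -571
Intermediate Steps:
q(E) = 2 + E (q(E) = (2 + E) + 0 = 2 + E)
L(V, f) = 4 + f (L(V, f) = f + (2 + 2) = f + 4 = 4 + f)
5³ - 58*L(m - 4*6, 8) = 5³ - 58*(4 + 8) = 125 - 58*12 = 125 - 696 = -571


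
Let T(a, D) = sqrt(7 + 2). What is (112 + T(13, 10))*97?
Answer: 11155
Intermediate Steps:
T(a, D) = 3 (T(a, D) = sqrt(9) = 3)
(112 + T(13, 10))*97 = (112 + 3)*97 = 115*97 = 11155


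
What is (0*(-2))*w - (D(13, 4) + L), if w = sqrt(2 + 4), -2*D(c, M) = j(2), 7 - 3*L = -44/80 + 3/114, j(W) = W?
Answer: -573/380 ≈ -1.5079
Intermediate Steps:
L = 953/380 (L = 7/3 - (-44/80 + 3/114)/3 = 7/3 - (-44*1/80 + 3*(1/114))/3 = 7/3 - (-11/20 + 1/38)/3 = 7/3 - 1/3*(-199/380) = 7/3 + 199/1140 = 953/380 ≈ 2.5079)
D(c, M) = -1 (D(c, M) = -1/2*2 = -1)
w = sqrt(6) ≈ 2.4495
(0*(-2))*w - (D(13, 4) + L) = (0*(-2))*sqrt(6) - (-1 + 953/380) = 0*sqrt(6) - 1*573/380 = 0 - 573/380 = -573/380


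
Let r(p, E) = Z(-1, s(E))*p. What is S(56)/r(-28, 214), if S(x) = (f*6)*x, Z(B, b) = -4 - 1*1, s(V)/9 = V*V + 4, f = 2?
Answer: 24/5 ≈ 4.8000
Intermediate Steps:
s(V) = 36 + 9*V**2 (s(V) = 9*(V*V + 4) = 9*(V**2 + 4) = 9*(4 + V**2) = 36 + 9*V**2)
Z(B, b) = -5 (Z(B, b) = -4 - 1 = -5)
S(x) = 12*x (S(x) = (2*6)*x = 12*x)
r(p, E) = -5*p
S(56)/r(-28, 214) = (12*56)/((-5*(-28))) = 672/140 = 672*(1/140) = 24/5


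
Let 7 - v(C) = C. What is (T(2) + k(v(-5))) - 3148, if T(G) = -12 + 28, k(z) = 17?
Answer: -3115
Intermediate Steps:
v(C) = 7 - C
T(G) = 16
(T(2) + k(v(-5))) - 3148 = (16 + 17) - 3148 = 33 - 3148 = -3115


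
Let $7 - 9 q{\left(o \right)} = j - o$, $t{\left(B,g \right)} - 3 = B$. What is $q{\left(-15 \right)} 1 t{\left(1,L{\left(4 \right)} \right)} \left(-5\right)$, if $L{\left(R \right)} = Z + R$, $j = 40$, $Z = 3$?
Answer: $\frac{320}{3} \approx 106.67$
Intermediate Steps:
$L{\left(R \right)} = 3 + R$
$t{\left(B,g \right)} = 3 + B$
$q{\left(o \right)} = - \frac{11}{3} + \frac{o}{9}$ ($q{\left(o \right)} = \frac{7}{9} - \frac{40 - o}{9} = \frac{7}{9} + \left(- \frac{40}{9} + \frac{o}{9}\right) = - \frac{11}{3} + \frac{o}{9}$)
$q{\left(-15 \right)} 1 t{\left(1,L{\left(4 \right)} \right)} \left(-5\right) = \left(- \frac{11}{3} + \frac{1}{9} \left(-15\right)\right) 1 \left(3 + 1\right) \left(-5\right) = \left(- \frac{11}{3} - \frac{5}{3}\right) 1 \cdot 4 \left(-5\right) = - \frac{16 \cdot 4 \left(-5\right)}{3} = \left(- \frac{16}{3}\right) \left(-20\right) = \frac{320}{3}$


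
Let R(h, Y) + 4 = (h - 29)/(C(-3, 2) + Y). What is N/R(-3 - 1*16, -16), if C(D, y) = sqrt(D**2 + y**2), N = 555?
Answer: -9435/4 - 555*sqrt(13) ≈ -4359.8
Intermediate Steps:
R(h, Y) = -4 + (-29 + h)/(Y + sqrt(13)) (R(h, Y) = -4 + (h - 29)/(sqrt((-3)**2 + 2**2) + Y) = -4 + (-29 + h)/(sqrt(9 + 4) + Y) = -4 + (-29 + h)/(sqrt(13) + Y) = -4 + (-29 + h)/(Y + sqrt(13)))
N/R(-3 - 1*16, -16) = 555/(((-29 + (-3 - 1*16) - 4*(-16) - 4*sqrt(13))/(-16 + sqrt(13)))) = 555/(((-29 + (-3 - 16) + 64 - 4*sqrt(13))/(-16 + sqrt(13)))) = 555/(((-29 - 19 + 64 - 4*sqrt(13))/(-16 + sqrt(13)))) = 555/(((16 - 4*sqrt(13))/(-16 + sqrt(13)))) = 555*((-16 + sqrt(13))/(16 - 4*sqrt(13))) = 555*(-16 + sqrt(13))/(16 - 4*sqrt(13))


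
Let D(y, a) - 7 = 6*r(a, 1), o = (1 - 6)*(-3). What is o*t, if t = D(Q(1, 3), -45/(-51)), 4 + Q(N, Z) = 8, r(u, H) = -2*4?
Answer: -615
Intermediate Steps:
r(u, H) = -8
Q(N, Z) = 4 (Q(N, Z) = -4 + 8 = 4)
o = 15 (o = -5*(-3) = 15)
D(y, a) = -41 (D(y, a) = 7 + 6*(-8) = 7 - 48 = -41)
t = -41
o*t = 15*(-41) = -615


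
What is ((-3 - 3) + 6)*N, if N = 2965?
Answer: 0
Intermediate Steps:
((-3 - 3) + 6)*N = ((-3 - 3) + 6)*2965 = (-6 + 6)*2965 = 0*2965 = 0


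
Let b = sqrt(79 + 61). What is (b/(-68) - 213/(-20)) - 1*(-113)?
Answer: 2473/20 - sqrt(35)/34 ≈ 123.48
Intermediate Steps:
b = 2*sqrt(35) (b = sqrt(140) = 2*sqrt(35) ≈ 11.832)
(b/(-68) - 213/(-20)) - 1*(-113) = ((2*sqrt(35))/(-68) - 213/(-20)) - 1*(-113) = ((2*sqrt(35))*(-1/68) - 213*(-1/20)) + 113 = (-sqrt(35)/34 + 213/20) + 113 = (213/20 - sqrt(35)/34) + 113 = 2473/20 - sqrt(35)/34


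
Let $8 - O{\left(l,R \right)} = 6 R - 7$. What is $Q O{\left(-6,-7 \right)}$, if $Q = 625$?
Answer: $35625$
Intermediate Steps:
$O{\left(l,R \right)} = 15 - 6 R$ ($O{\left(l,R \right)} = 8 - \left(6 R - 7\right) = 8 - \left(-7 + 6 R\right) = 15 - 6 R$)
$Q O{\left(-6,-7 \right)} = 625 \left(15 - -42\right) = 625 \left(15 + 42\right) = 625 \cdot 57 = 35625$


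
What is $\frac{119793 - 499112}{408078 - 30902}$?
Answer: $- \frac{379319}{377176} \approx -1.0057$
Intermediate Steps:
$\frac{119793 - 499112}{408078 - 30902} = - \frac{379319}{377176}$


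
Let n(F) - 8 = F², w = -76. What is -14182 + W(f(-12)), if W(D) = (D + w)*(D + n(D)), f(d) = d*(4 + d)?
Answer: 172218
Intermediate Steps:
n(F) = 8 + F²
W(D) = (-76 + D)*(8 + D + D²) (W(D) = (D - 76)*(D + (8 + D²)) = (-76 + D)*(8 + D + D²))
-14182 + W(f(-12)) = -14182 + (-608 + (-12*(4 - 12))³ - 75*144*(4 - 12)² - (-816)*(4 - 12)) = -14182 + (-608 + (-12*(-8))³ - 75*(-12*(-8))² - (-816)*(-8)) = -14182 + (-608 + 96³ - 75*96² - 68*96) = -14182 + (-608 + 884736 - 75*9216 - 6528) = -14182 + (-608 + 884736 - 691200 - 6528) = -14182 + 186400 = 172218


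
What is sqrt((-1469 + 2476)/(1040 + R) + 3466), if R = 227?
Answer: sqrt(5565207543)/1267 ≈ 58.880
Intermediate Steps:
sqrt((-1469 + 2476)/(1040 + R) + 3466) = sqrt((-1469 + 2476)/(1040 + 227) + 3466) = sqrt(1007/1267 + 3466) = sqrt(4392429/1267) = sqrt(5565207543)/1267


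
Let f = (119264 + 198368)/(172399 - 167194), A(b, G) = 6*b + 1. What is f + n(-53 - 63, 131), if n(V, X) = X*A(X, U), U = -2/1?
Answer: 536937517/5205 ≈ 1.0316e+5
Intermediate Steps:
U = -2 (U = -2*1 = -2)
A(b, G) = 1 + 6*b
n(V, X) = X*(1 + 6*X)
f = 317632/5205 ≈ 61.024
f + n(-53 - 63, 131) = 317632/5205 + 131*(1 + 6*131) = 317632/5205 + 131*(1 + 786) = 317632/5205 + 131*787 = 317632/5205 + 103097 = 536937517/5205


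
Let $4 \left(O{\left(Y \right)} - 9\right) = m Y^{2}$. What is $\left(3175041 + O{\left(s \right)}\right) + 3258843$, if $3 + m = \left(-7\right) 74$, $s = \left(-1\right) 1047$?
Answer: $- \frac{545389317}{4} \approx -1.3635 \cdot 10^{8}$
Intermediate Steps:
$s = -1047$
$m = -521$ ($m = -3 - 518 = -521$)
$O{\left(Y \right)} = 9 - \frac{521 Y^{2}}{4}$ ($O{\left(Y \right)} = 9 + \frac{\left(-521\right) Y^{2}}{4} = 9 - \frac{521 Y^{2}}{4}$)
$\left(3175041 + O{\left(s \right)}\right) + 3258843 = \left(3175041 + \left(9 - \frac{521 \left(-1047\right)^{2}}{4}\right)\right) + 3258843 = \left(3175041 + \left(9 - \frac{571124889}{4}\right)\right) + 3258843 = \left(3175041 - \frac{571124853}{4}\right) + 3258843 = - \frac{558424689}{4} + 3258843 = - \frac{545389317}{4}$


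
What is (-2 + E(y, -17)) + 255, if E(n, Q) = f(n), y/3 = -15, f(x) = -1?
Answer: 252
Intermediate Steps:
y = -45 (y = 3*(-15) = -45)
E(n, Q) = -1
(-2 + E(y, -17)) + 255 = (-2 - 1) + 255 = -3 + 255 = 252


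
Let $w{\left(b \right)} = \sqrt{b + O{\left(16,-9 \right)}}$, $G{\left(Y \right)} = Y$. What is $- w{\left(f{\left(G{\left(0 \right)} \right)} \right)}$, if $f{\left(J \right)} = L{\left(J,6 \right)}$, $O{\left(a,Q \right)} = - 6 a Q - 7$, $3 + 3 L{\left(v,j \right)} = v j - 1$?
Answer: $- \frac{\sqrt{7701}}{3} \approx -29.252$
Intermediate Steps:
$L{\left(v,j \right)} = - \frac{4}{3} + \frac{j v}{3}$ ($L{\left(v,j \right)} = -1 + \frac{v j - 1}{3} = -1 + \frac{j v - 1}{3} = -1 + \frac{-1 + j v}{3} = -1 + \left(- \frac{1}{3} + \frac{j v}{3}\right) = - \frac{4}{3} + \frac{j v}{3}$)
$O{\left(a,Q \right)} = -7 - 6 Q a$ ($O{\left(a,Q \right)} = - 6 Q a - 7 = -7 - 6 Q a$)
$f{\left(J \right)} = - \frac{4}{3} + 2 J$ ($f{\left(J \right)} = - \frac{4}{3} + \frac{1}{3} \cdot 6 J = - \frac{4}{3} + 2 J$)
$w{\left(b \right)} = \sqrt{857 + b}$ ($w{\left(b \right)} = \sqrt{b - \left(7 - 864\right)} = \sqrt{b + \left(-7 + 864\right)} = \sqrt{b + 857} = \sqrt{857 + b}$)
$- w{\left(f{\left(G{\left(0 \right)} \right)} \right)} = - \sqrt{857 + \left(- \frac{4}{3} + 2 \cdot 0\right)} = - \sqrt{857 + \left(- \frac{4}{3} + 0\right)} = - \sqrt{857 - \frac{4}{3}} = - \sqrt{\frac{2567}{3}} = - \frac{\sqrt{7701}}{3}$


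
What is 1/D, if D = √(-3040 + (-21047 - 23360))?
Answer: -I*√47447/47447 ≈ -0.0045909*I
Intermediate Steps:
D = I*√47447 (D = √(-3040 - 44407) = √(-47447) = I*√47447 ≈ 217.82*I)
1/D = 1/(I*√47447) = -I*√47447/47447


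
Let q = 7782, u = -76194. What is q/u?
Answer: -1297/12699 ≈ -0.10213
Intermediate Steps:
q/u = 7782/(-76194) = 7782*(-1/76194) = -1297/12699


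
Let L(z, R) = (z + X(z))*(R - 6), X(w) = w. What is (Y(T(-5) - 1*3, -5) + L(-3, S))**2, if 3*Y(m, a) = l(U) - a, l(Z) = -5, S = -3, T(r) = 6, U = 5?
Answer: 2916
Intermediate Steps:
L(z, R) = 2*z*(-6 + R) (L(z, R) = (z + z)*(R - 6) = (2*z)*(-6 + R) = 2*z*(-6 + R))
Y(m, a) = -5/3 - a/3 (Y(m, a) = (-5 - a)/3 = -5/3 - a/3)
(Y(T(-5) - 1*3, -5) + L(-3, S))**2 = ((-5/3 - 1/3*(-5)) + 2*(-3)*(-6 - 3))**2 = ((-5/3 + 5/3) + 2*(-3)*(-9))**2 = (0 + 54)**2 = 54**2 = 2916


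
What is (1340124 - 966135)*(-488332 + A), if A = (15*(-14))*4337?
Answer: -523248757878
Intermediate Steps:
A = -910770 (A = -210*4337 = -910770)
(1340124 - 966135)*(-488332 + A) = (1340124 - 966135)*(-488332 - 910770) = 373989*(-1399102) = -523248757878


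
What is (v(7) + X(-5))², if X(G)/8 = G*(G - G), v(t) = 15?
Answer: 225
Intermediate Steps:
X(G) = 0 (X(G) = 8*(G*(G - G)) = 8*(G*0) = 8*0 = 0)
(v(7) + X(-5))² = (15 + 0)² = 15² = 225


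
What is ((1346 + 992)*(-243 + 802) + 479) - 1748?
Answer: 1305673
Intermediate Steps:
((1346 + 992)*(-243 + 802) + 479) - 1748 = (2338*559 + 479) - 1748 = (1306942 + 479) - 1748 = 1307421 - 1748 = 1305673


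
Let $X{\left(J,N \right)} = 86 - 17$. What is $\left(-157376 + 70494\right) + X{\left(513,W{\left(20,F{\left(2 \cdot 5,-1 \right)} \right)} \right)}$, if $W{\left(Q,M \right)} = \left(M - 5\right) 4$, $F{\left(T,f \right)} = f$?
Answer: $-86813$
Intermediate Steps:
$W{\left(Q,M \right)} = -20 + 4 M$ ($W{\left(Q,M \right)} = \left(-5 + M\right) 4 = -20 + 4 M$)
$X{\left(J,N \right)} = 69$ ($X{\left(J,N \right)} = 86 - 17 = 69$)
$\left(-157376 + 70494\right) + X{\left(513,W{\left(20,F{\left(2 \cdot 5,-1 \right)} \right)} \right)} = \left(-157376 + 70494\right) + 69 = -86882 + 69 = -86813$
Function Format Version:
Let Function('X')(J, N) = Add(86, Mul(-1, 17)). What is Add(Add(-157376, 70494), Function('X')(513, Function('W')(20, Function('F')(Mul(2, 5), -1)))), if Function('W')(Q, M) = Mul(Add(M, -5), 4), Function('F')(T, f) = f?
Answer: -86813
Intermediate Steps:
Function('W')(Q, M) = Add(-20, Mul(4, M)) (Function('W')(Q, M) = Mul(Add(-5, M), 4) = Add(-20, Mul(4, M)))
Function('X')(J, N) = 69 (Function('X')(J, N) = Add(86, -17) = 69)
Add(Add(-157376, 70494), Function('X')(513, Function('W')(20, Function('F')(Mul(2, 5), -1)))) = Add(Add(-157376, 70494), 69) = Add(-86882, 69) = -86813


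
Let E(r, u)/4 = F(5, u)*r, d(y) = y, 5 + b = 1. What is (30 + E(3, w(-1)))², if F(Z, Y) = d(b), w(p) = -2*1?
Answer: 324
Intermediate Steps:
w(p) = -2
b = -4 (b = -5 + 1 = -4)
F(Z, Y) = -4
E(r, u) = -16*r (E(r, u) = 4*(-4*r) = -16*r)
(30 + E(3, w(-1)))² = (30 - 16*3)² = (30 - 48)² = (-18)² = 324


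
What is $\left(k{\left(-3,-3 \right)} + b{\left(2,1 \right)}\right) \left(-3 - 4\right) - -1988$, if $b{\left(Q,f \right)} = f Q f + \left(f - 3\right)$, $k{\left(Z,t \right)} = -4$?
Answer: $2016$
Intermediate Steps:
$b{\left(Q,f \right)} = -3 + f + Q f^{2}$ ($b{\left(Q,f \right)} = Q f f + \left(-3 + f\right) = Q f^{2} + \left(-3 + f\right) = -3 + f + Q f^{2}$)
$\left(k{\left(-3,-3 \right)} + b{\left(2,1 \right)}\right) \left(-3 - 4\right) - -1988 = \left(-4 + \left(-3 + 1 + 2 \cdot 1^{2}\right)\right) \left(-3 - 4\right) - -1988 = \left(-4 + \left(-3 + 1 + 2 \cdot 1\right)\right) \left(-3 - 4\right) + 1988 = \left(-4 + \left(-3 + 1 + 2\right)\right) \left(-7\right) + 1988 = \left(-4 + 0\right) \left(-7\right) + 1988 = \left(-4\right) \left(-7\right) + 1988 = 28 + 1988 = 2016$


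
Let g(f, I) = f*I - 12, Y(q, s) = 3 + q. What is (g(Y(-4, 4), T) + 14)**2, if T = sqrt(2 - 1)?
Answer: 1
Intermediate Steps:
T = 1 (T = sqrt(1) = 1)
g(f, I) = -12 + I*f (g(f, I) = I*f - 12 = -12 + I*f)
(g(Y(-4, 4), T) + 14)**2 = ((-12 + 1*(3 - 4)) + 14)**2 = ((-12 + 1*(-1)) + 14)**2 = ((-12 - 1) + 14)**2 = (-13 + 14)**2 = 1**2 = 1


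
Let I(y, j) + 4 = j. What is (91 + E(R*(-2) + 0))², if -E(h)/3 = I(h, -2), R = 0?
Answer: 11881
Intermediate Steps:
I(y, j) = -4 + j
E(h) = 18 (E(h) = -3*(-4 - 2) = -3*(-6) = 18)
(91 + E(R*(-2) + 0))² = (91 + 18)² = 109² = 11881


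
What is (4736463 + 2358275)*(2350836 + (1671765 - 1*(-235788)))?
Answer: 30212154257082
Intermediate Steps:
(4736463 + 2358275)*(2350836 + (1671765 - 1*(-235788))) = 7094738*(2350836 + (1671765 + 235788)) = 7094738*(2350836 + 1907553) = 7094738*4258389 = 30212154257082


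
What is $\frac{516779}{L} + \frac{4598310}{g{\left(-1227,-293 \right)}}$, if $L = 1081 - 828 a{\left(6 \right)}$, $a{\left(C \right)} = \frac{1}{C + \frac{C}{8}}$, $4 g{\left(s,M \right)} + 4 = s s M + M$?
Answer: $\frac{113972038779013}{211370140875} \approx 539.21$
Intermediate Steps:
$g{\left(s,M \right)} = -1 + \frac{M}{4} + \frac{M s^{2}}{4}$ ($g{\left(s,M \right)} = -1 + \frac{s s M + M}{4} = -1 + \frac{s^{2} M + M}{4} = -1 + \frac{M s^{2} + M}{4} = -1 + \frac{M + M s^{2}}{4} = -1 + \left(\frac{M}{4} + \frac{M s^{2}}{4}\right) = -1 + \frac{M}{4} + \frac{M s^{2}}{4}$)
$a{\left(C \right)} = \frac{8}{9 C}$ ($a{\left(C \right)} = \frac{1}{C + C \frac{1}{8}} = \frac{1}{C + \frac{C}{8}} = \frac{1}{\frac{9}{8} C} = \frac{8}{9 C}$)
$L = \frac{2875}{3}$ ($L = 1081 - 828 \frac{8}{9 \cdot 6} = 1081 - 828 \cdot \frac{8}{9} \cdot \frac{1}{6} = 1081 - \frac{368}{3} = \frac{2875}{3} \approx 958.33$)
$\frac{516779}{L} + \frac{4598310}{g{\left(-1227,-293 \right)}} = \frac{516779}{\frac{2875}{3}} + \frac{4598310}{-1 + \frac{1}{4} \left(-293\right) + \frac{1}{4} \left(-293\right) \left(-1227\right)^{2}} = 516779 \cdot \frac{3}{2875} + \frac{4598310}{-1 - \frac{293}{4} + \frac{1}{4} \left(-293\right) 1505529} = \frac{1550337}{2875} + \frac{4598310}{-1 - \frac{293}{4} - \frac{441119997}{4}} = \frac{1550337}{2875} + \frac{4598310}{- \frac{220560147}{2}} = \frac{1550337}{2875} + 4598310 \left(- \frac{2}{220560147}\right) = \frac{1550337}{2875} - \frac{3065540}{73520049} = \frac{113972038779013}{211370140875}$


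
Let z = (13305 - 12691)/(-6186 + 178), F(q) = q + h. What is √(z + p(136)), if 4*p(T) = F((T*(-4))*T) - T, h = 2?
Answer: 5*I*√1672114267/1502 ≈ 136.12*I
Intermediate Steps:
F(q) = 2 + q (F(q) = q + 2 = 2 + q)
z = -307/3004 (z = 614/(-6008) = 614*(-1/6008) = -307/3004 ≈ -0.10220)
p(T) = ½ - T² - T/4 (p(T) = ((2 + (T*(-4))*T) - T)/4 = ((2 + (-4*T)*T) - T)/4 = ((2 - 4*T²) - T)/4 = (2 - T - 4*T²)/4 = ½ - T² - T/4)
√(z + p(136)) = √(-307/3004 + (½ - 1*136² - ¼*136)) = √(-307/3004 + (½ - 1*18496 - 34)) = √(-307/3004 + (½ - 18496 - 34)) = √(-307/3004 - 37059/2) = √(-55662925/3004) = 5*I*√1672114267/1502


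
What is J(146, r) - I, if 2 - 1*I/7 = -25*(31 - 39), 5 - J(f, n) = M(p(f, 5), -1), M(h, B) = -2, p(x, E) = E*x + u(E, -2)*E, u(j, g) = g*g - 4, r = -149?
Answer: 1393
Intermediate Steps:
u(j, g) = -4 + g² (u(j, g) = g² - 4 = -4 + g²)
p(x, E) = E*x (p(x, E) = E*x + (-4 + (-2)²)*E = E*x + (-4 + 4)*E = E*x + 0*E = E*x + 0 = E*x)
J(f, n) = 7 (J(f, n) = 5 - 1*(-2) = 5 + 2 = 7)
I = -1386 (I = 14 - (-175)*(31 - 39) = 14 - (-175)*(-8) = 14 - 7*200 = 14 - 1400 = -1386)
J(146, r) - I = 7 - 1*(-1386) = 7 + 1386 = 1393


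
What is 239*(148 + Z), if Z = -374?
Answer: -54014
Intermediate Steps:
239*(148 + Z) = 239*(148 - 374) = 239*(-226) = -54014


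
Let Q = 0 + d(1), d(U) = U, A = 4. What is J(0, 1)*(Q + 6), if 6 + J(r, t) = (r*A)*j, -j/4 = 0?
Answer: -42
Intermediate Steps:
j = 0 (j = -4*0 = 0)
J(r, t) = -6 (J(r, t) = -6 + (r*4)*0 = -6 + (4*r)*0 = -6 + 0 = -6)
Q = 1 (Q = 0 + 1 = 1)
J(0, 1)*(Q + 6) = -6*(1 + 6) = -6*7 = -42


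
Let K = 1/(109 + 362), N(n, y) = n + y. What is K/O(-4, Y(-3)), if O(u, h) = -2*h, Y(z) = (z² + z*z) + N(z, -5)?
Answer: -1/9420 ≈ -0.00010616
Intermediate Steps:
Y(z) = -5 + z + 2*z² (Y(z) = (z² + z*z) + (z - 5) = (z² + z²) + (-5 + z) = 2*z² + (-5 + z) = -5 + z + 2*z²)
K = 1/471 ≈ 0.0021231
K/O(-4, Y(-3)) = (1/471)/(-2*(-5 - 3 + 2*(-3)²)) = (1/471)/(-2*(-5 - 3 + 2*9)) = (1/471)/(-2*(-5 - 3 + 18)) = (1/471)/(-2*10) = (1/471)/(-20) = -1/20*1/471 = -1/9420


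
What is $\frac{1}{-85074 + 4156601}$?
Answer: $\frac{1}{4071527} \approx 2.4561 \cdot 10^{-7}$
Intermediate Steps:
$\frac{1}{-85074 + 4156601} = \frac{1}{4071527}$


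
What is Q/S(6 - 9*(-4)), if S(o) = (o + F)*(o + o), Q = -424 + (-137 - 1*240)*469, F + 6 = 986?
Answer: -59079/28616 ≈ -2.0645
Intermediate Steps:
F = 980 (F = -6 + 986 = 980)
Q = -177237 (Q = -424 + (-137 - 240)*469 = -424 - 377*469 = -424 - 176813 = -177237)
S(o) = 2*o*(980 + o) (S(o) = (o + 980)*(o + o) = (980 + o)*(2*o) = 2*o*(980 + o))
Q/S(6 - 9*(-4)) = -177237*1/(2*(6 - 9*(-4))*(980 + (6 - 9*(-4)))) = -177237*1/(2*(6 + 36)*(980 + (6 + 36))) = -177237*1/(84*(980 + 42)) = -177237/(2*42*1022) = -177237/85848 = -177237*1/85848 = -59079/28616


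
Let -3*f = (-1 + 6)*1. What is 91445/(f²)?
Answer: 164601/5 ≈ 32920.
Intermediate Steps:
f = -5/3 (f = -(-1 + 6)/3 = -5/3 ≈ -1.6667)
91445/(f²) = 91445/((-5/3)²) = 91445/(25/9) = 91445*(9/25) = 164601/5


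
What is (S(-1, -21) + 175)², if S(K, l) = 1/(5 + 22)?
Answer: 22335076/729 ≈ 30638.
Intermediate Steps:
S(K, l) = 1/27
(S(-1, -21) + 175)² = (1/27 + 175)² = (4726/27)² = 22335076/729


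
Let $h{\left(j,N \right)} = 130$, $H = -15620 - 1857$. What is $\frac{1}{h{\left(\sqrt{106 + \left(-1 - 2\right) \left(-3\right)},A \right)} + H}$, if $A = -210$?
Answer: $- \frac{1}{17347} \approx -5.7647 \cdot 10^{-5}$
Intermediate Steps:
$H = -17477$ ($H = -15620 - 1857 = -17477$)
$\frac{1}{h{\left(\sqrt{106 + \left(-1 - 2\right) \left(-3\right)},A \right)} + H} = \frac{1}{130 - 17477} = \frac{1}{-17347} = - \frac{1}{17347}$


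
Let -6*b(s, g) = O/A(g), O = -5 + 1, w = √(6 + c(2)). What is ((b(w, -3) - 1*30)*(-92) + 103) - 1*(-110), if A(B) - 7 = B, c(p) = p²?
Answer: 8873/3 ≈ 2957.7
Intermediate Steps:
A(B) = 7 + B
w = √10 (w = √(6 + 2²) = √(6 + 4) = √10 ≈ 3.1623)
O = -4
b(s, g) = 2/(3*(7 + g)) (b(s, g) = -(-2)/(3*(7 + g)) = 2/(3*(7 + g)))
((b(w, -3) - 1*30)*(-92) + 103) - 1*(-110) = ((2/(3*(7 - 3)) - 1*30)*(-92) + 103) - 1*(-110) = (((⅔)/4 - 30)*(-92) + 103) + 110 = (((⅔)*(¼) - 30)*(-92) + 103) + 110 = ((⅙ - 30)*(-92) + 103) + 110 = (-179/6*(-92) + 103) + 110 = (8234/3 + 103) + 110 = 8543/3 + 110 = 8873/3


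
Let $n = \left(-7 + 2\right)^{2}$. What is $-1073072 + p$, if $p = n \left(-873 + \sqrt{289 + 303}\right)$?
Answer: $-1094897 + 100 \sqrt{37} \approx -1.0943 \cdot 10^{6}$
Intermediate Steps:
$n = 25$ ($n = \left(-5\right)^{2} = 25$)
$p = -21825 + 100 \sqrt{37}$ ($p = 25 \left(-873 + \sqrt{289 + 303}\right) = 25 \left(-873 + \sqrt{592}\right) = 25 \left(-873 + 4 \sqrt{37}\right) = -21825 + 100 \sqrt{37} \approx -21217.0$)
$-1073072 + p = -1073072 - \left(21825 - 100 \sqrt{37}\right) = -1094897 + 100 \sqrt{37}$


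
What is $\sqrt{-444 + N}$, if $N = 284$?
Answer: $4 i \sqrt{10} \approx 12.649 i$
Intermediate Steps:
$\sqrt{-444 + N} = \sqrt{-444 + 284} = \sqrt{-160} = 4 i \sqrt{10}$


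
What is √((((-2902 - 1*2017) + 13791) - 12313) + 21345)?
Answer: 4*√1119 ≈ 133.81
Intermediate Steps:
√((((-2902 - 1*2017) + 13791) - 12313) + 21345) = √((((-2902 - 2017) + 13791) - 12313) + 21345) = √(((-4919 + 13791) - 12313) + 21345) = √((8872 - 12313) + 21345) = √(-3441 + 21345) = √17904 = 4*√1119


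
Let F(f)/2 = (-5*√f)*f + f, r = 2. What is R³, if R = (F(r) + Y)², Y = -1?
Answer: 599372729 - 239069160*√2 ≈ 2.6128e+8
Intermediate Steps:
F(f) = -10*f^(3/2) + 2*f (F(f) = 2*((-5*√f)*f + f) = 2*(-5*f^(3/2) + f) = 2*(f - 5*f^(3/2)) = -10*f^(3/2) + 2*f)
R = (3 - 20*√2)² (R = ((-20*√2 + 2*2) - 1)² = ((-20*√2 + 4) - 1)² = ((4 - 20*√2) - 1)² = (3 - 20*√2)² ≈ 639.29)
R³ = (809 - 120*√2)³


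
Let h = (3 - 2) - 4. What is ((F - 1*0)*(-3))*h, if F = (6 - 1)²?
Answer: 225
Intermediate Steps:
h = -3 (h = 1 - 4 = -3)
F = 25 (F = 5² = 25)
((F - 1*0)*(-3))*h = ((25 - 1*0)*(-3))*(-3) = ((25 + 0)*(-3))*(-3) = (25*(-3))*(-3) = -75*(-3) = 225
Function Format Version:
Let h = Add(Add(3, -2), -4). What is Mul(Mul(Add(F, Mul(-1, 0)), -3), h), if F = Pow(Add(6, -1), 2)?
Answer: 225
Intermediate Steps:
h = -3 (h = Add(1, -4) = -3)
F = 25 (F = Pow(5, 2) = 25)
Mul(Mul(Add(F, Mul(-1, 0)), -3), h) = Mul(Mul(Add(25, Mul(-1, 0)), -3), -3) = Mul(Mul(Add(25, 0), -3), -3) = Mul(Mul(25, -3), -3) = Mul(-75, -3) = 225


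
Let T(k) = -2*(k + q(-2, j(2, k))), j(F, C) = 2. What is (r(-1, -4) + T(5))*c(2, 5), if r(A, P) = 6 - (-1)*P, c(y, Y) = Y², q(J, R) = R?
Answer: -300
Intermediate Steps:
T(k) = -4 - 2*k (T(k) = -2*(k + 2) = -2*(2 + k) = -4 - 2*k)
r(A, P) = 6 + P
(r(-1, -4) + T(5))*c(2, 5) = ((6 - 4) + (-4 - 2*5))*5² = (2 + (-4 - 10))*25 = (2 - 14)*25 = -12*25 = -300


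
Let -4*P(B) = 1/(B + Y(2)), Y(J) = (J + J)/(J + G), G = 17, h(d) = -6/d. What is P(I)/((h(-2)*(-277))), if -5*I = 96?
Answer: -95/5996496 ≈ -1.5843e-5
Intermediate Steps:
I = -96/5 (I = -⅕*96 = -96/5 ≈ -19.200)
Y(J) = 2*J/(17 + J) (Y(J) = (J + J)/(J + 17) = (2*J)/(17 + J) = 2*J/(17 + J))
P(B) = -1/(4*(4/19 + B)) (P(B) = -1/(4*(B + 2*2/(17 + 2))) = -1/(4*(B + 2*2/19)) = -1/(4*(B + 2*2*(1/19))) = -1/(4*(B + 4/19)) = -1/(4*(4/19 + B)))
P(I)/((h(-2)*(-277))) = (-19/(16 + 76*(-96/5)))/((-6/(-2)*(-277))) = (-19/(16 - 7296/5))/((-6*(-½)*(-277))) = (-19/(-7216/5))/((3*(-277))) = -19*(-5/7216)/(-831) = (95/7216)*(-1/831) = -95/5996496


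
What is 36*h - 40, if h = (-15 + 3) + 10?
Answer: -112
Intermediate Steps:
h = -2 (h = -12 + 10 = -2)
36*h - 40 = 36*(-2) - 40 = -72 - 40 = -112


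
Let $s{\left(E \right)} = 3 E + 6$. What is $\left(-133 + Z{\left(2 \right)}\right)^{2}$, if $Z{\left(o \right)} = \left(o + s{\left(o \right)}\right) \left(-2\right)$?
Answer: $25921$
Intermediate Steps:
$s{\left(E \right)} = 6 + 3 E$
$Z{\left(o \right)} = -12 - 8 o$ ($Z{\left(o \right)} = \left(o + \left(6 + 3 o\right)\right) \left(-2\right) = \left(6 + 4 o\right) \left(-2\right) = -12 - 8 o$)
$\left(-133 + Z{\left(2 \right)}\right)^{2} = \left(-133 - 28\right)^{2} = \left(-161\right)^{2} = 25921$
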